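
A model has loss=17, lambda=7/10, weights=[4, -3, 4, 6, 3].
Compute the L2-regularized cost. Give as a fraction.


L2 sq norm = sum(w^2) = 86. J = 17 + 7/10 * 86 = 386/5.

386/5


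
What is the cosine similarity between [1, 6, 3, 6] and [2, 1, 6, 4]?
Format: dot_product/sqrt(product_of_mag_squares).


dot = 50. |a|^2 = 82, |b|^2 = 57. cos = 50/sqrt(4674).

50/sqrt(4674)


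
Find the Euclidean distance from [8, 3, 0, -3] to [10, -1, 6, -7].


d = sqrt(sum of squared differences). (8-10)^2=4, (3--1)^2=16, (0-6)^2=36, (-3--7)^2=16. Sum = 72.

sqrt(72)


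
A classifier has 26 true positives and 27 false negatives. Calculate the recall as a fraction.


Recall = TP / (TP + FN) = 26 / 53 = 26/53.

26/53


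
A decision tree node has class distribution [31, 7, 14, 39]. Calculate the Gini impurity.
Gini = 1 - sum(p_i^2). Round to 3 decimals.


Total = 91. Proportions: 31/91, 7/91, 14/91, 39/91. sum(p_i^2) = 0.3293. Gini = 1 - 0.3293 = 0.6707, which rounds to 0.671.

0.671


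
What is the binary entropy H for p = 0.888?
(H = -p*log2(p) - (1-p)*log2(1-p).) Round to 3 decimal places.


H = -0.888*log2(0.888) - 0.112*log2(0.112) = 0.506.

0.506


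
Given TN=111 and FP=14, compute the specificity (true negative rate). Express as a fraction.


Specificity = TN / (TN + FP) = 111 / 125 = 111/125.

111/125


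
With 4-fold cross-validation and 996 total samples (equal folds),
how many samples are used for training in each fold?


Each validation fold has 996/4 = 249 samples. Training set = 996 - 249 = 747.

747


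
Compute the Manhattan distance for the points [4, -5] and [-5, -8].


d = sum of absolute differences: |4--5|=9 + |-5--8|=3 = 12.

12


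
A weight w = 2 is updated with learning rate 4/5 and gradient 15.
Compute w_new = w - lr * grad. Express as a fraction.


w_new = 2 - 4/5 * 15 = 2 - 12 = -10.

-10


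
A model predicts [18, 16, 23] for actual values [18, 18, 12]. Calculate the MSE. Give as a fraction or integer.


MSE = (1/3) * ((18-18)^2=0 + (18-16)^2=4 + (12-23)^2=121). Sum = 125. MSE = 125/3.

125/3


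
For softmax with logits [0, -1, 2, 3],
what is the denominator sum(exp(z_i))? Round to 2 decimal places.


Denom = e^0=1.0000 + e^-1=0.3679 + e^2=7.3891 + e^3=20.0855. Sum = 28.8425, which rounds to 28.84.

28.84


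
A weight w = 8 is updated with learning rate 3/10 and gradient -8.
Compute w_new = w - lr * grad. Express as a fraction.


w_new = 8 - 3/10 * -8 = 8 - -12/5 = 52/5.

52/5


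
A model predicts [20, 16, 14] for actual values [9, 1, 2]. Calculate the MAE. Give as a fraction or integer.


MAE = (1/3) * (|9-20|=11 + |1-16|=15 + |2-14|=12). Sum = 38. MAE = 38/3.

38/3


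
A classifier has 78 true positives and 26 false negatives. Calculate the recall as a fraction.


Recall = TP / (TP + FN) = 78 / 104 = 3/4.

3/4


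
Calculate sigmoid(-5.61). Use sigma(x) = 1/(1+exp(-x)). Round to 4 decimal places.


sigma(-5.61) = 1/(1+e^(5.61)) = 1/(1+273.144238) = 1/274.144238 = 0.0036.

0.0036


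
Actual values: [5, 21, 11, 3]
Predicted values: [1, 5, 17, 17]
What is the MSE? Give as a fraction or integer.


MSE = (1/4) * ((5-1)^2=16 + (21-5)^2=256 + (11-17)^2=36 + (3-17)^2=196). Sum = 504. MSE = 126.

126


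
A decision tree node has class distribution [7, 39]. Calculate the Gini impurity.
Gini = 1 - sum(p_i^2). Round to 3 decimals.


Total = 46. Proportions: 7/46, 39/46. sum(p_i^2) = 0.7420. Gini = 1 - 0.7420 = 0.2580, which rounds to 0.258.

0.258


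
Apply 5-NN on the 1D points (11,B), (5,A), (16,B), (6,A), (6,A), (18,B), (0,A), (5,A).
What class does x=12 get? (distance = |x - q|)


Distances: |11-12|=1, |5-12|=7, |16-12|=4, |6-12|=6, |6-12|=6, |18-12|=6, |0-12|=12, |5-12|=7. 5 nearest: (11,B), (16,B), (6,A), (6,A), (18,B). Counts: {'B': 3, 'A': 2}. Majority class: B.

B


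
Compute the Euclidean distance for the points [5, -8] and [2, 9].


d = sqrt(sum of squared differences). (5-2)^2=9, (-8-9)^2=289. Sum = 298.

sqrt(298)


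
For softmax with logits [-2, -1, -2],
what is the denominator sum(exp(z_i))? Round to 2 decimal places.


Denom = e^-2=0.1353 + e^-1=0.3679 + e^-2=0.1353. Sum = 0.6385, which rounds to 0.64.

0.64


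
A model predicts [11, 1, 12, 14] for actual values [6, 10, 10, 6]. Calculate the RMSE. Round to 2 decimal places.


MSE = 43.5000. RMSE = sqrt(43.5000) = 6.60.

6.60


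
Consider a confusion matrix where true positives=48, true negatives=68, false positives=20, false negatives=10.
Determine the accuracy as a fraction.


Accuracy = (TP + TN) / (TP + TN + FP + FN) = (48 + 68) / 146 = 58/73.

58/73


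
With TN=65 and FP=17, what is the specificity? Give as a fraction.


Specificity = TN / (TN + FP) = 65 / 82 = 65/82.

65/82


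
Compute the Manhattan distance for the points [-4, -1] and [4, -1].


d = sum of absolute differences: |-4-4|=8 + |-1--1|=0 = 8.

8


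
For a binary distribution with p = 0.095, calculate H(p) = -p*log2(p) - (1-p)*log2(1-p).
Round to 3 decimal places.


H = -0.095*log2(0.095) - 0.905*log2(0.905) = 0.453.

0.453


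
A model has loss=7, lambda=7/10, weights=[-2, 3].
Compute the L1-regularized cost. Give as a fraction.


L1 norm = sum(|w|) = 5. J = 7 + 7/10 * 5 = 21/2.

21/2


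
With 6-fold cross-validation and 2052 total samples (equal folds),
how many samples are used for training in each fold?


Each validation fold has 2052/6 = 342 samples. Training set = 2052 - 342 = 1710.

1710


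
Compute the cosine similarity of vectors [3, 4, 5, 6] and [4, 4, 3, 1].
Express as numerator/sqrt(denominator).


dot = 49. |a|^2 = 86, |b|^2 = 42. cos = 49/sqrt(3612).

49/sqrt(3612)


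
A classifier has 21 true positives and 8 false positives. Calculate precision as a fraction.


Precision = TP / (TP + FP) = 21 / 29 = 21/29.

21/29


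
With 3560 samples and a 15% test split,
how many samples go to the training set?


Test set = 3560 * 15% = 534. Training set = 3560 - 534 = 3026.

3026


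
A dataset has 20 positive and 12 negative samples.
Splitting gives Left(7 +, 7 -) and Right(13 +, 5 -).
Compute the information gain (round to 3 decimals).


H(parent) = 0.9544. H(left) = 1.0000, H(right) = 0.8524. Weighted = (14/32)*1.0000 + (18/32)*0.8524 = 0.9170. IG = 0.9544 - 0.9170 = 0.0374, which rounds to 0.037.

0.037


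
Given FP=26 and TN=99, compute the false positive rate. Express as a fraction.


FPR = FP / (FP + TN) = 26 / 125 = 26/125.

26/125


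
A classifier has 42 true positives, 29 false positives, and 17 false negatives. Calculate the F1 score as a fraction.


Precision = 42/71 = 42/71. Recall = 42/59 = 42/59. F1 = 2*P*R/(P+R) = 42/65.

42/65


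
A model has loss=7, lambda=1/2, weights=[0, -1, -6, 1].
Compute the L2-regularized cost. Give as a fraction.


L2 sq norm = sum(w^2) = 38. J = 7 + 1/2 * 38 = 26.

26


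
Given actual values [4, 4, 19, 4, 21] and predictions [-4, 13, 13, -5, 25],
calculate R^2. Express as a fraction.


Mean(y) = 52/5. SS_res = 278. SS_tot = 1546/5. R^2 = 1 - 278/(1546/5) = 78/773.

78/773


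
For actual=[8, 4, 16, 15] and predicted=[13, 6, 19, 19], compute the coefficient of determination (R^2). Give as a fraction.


Mean(y) = 43/4. SS_res = 54. SS_tot = 395/4. R^2 = 1 - 54/(395/4) = 179/395.

179/395


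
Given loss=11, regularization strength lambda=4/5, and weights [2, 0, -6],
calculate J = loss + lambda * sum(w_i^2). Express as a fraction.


L2 sq norm = sum(w^2) = 40. J = 11 + 4/5 * 40 = 43.

43


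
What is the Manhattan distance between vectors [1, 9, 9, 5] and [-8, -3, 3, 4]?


d = sum of absolute differences: |1--8|=9 + |9--3|=12 + |9-3|=6 + |5-4|=1 = 28.

28


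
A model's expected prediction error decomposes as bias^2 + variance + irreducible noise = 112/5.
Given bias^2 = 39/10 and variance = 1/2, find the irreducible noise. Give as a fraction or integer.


Total error = bias^2 + variance + irreducible noise. So irreducible noise = 112/5 - 39/10 - 1/2 = 18.

18


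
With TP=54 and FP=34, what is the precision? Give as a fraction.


Precision = TP / (TP + FP) = 54 / 88 = 27/44.

27/44


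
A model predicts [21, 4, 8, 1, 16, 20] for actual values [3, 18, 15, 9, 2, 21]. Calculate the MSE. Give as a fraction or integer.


MSE = (1/6) * ((3-21)^2=324 + (18-4)^2=196 + (15-8)^2=49 + (9-1)^2=64 + (2-16)^2=196 + (21-20)^2=1). Sum = 830. MSE = 415/3.

415/3


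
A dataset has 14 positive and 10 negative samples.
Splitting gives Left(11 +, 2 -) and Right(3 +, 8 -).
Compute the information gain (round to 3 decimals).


H(parent) = 0.9799. H(left) = 0.6194, H(right) = 0.8454. Weighted = (13/24)*0.6194 + (11/24)*0.8454 = 0.7230. IG = 0.9799 - 0.7230 = 0.2569, which rounds to 0.257.

0.257


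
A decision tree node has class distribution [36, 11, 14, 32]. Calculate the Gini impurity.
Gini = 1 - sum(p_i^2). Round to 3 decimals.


Total = 93. Proportions: 36/93, 11/93, 14/93, 32/93. sum(p_i^2) = 0.3049. Gini = 1 - 0.3049 = 0.6951, which rounds to 0.695.

0.695


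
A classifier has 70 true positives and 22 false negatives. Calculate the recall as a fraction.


Recall = TP / (TP + FN) = 70 / 92 = 35/46.

35/46


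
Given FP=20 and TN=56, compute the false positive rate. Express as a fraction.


FPR = FP / (FP + TN) = 20 / 76 = 5/19.

5/19


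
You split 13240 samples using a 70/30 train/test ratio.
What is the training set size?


Test set = 13240 * 30% = 3972. Training set = 13240 - 3972 = 9268.

9268


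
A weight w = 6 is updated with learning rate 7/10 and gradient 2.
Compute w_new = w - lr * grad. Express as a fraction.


w_new = 6 - 7/10 * 2 = 6 - 7/5 = 23/5.

23/5


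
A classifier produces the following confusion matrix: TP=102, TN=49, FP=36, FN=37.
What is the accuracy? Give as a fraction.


Accuracy = (TP + TN) / (TP + TN + FP + FN) = (102 + 49) / 224 = 151/224.

151/224


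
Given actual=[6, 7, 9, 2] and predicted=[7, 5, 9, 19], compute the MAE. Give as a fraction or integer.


MAE = (1/4) * (|6-7|=1 + |7-5|=2 + |9-9|=0 + |2-19|=17). Sum = 20. MAE = 5.

5


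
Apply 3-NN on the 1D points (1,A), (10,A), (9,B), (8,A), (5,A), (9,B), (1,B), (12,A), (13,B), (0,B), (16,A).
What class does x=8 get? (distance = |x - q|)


Distances: |1-8|=7, |10-8|=2, |9-8|=1, |8-8|=0, |5-8|=3, |9-8|=1, |1-8|=7, |12-8|=4, |13-8|=5, |0-8|=8, |16-8|=8. 3 nearest: (8,A), (9,B), (9,B). Counts: {'A': 1, 'B': 2}. Majority class: B.

B


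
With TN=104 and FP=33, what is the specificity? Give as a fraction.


Specificity = TN / (TN + FP) = 104 / 137 = 104/137.

104/137


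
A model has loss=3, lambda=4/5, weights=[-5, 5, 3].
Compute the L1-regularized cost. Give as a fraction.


L1 norm = sum(|w|) = 13. J = 3 + 4/5 * 13 = 67/5.

67/5


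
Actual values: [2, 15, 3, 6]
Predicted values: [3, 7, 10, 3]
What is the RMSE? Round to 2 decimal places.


MSE = 30.7500. RMSE = sqrt(30.7500) = 5.55.

5.55


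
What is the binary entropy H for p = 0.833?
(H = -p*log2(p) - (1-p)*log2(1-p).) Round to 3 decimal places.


H = -0.833*log2(0.833) - 0.167*log2(0.167) = 0.651.

0.651


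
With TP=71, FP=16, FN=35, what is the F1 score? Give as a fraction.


Precision = 71/87 = 71/87. Recall = 71/106 = 71/106. F1 = 2*P*R/(P+R) = 142/193.

142/193


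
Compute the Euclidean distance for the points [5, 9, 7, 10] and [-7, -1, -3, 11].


d = sqrt(sum of squared differences). (5--7)^2=144, (9--1)^2=100, (7--3)^2=100, (10-11)^2=1. Sum = 345.

sqrt(345)


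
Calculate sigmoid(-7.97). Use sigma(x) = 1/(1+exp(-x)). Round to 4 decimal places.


sigma(-7.97) = 1/(1+e^(7.97)) = 1/(1+2892.857364) = 1/2893.857364 = 0.0003.

0.0003


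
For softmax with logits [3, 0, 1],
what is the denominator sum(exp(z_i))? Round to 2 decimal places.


Denom = e^3=20.0855 + e^0=1.0000 + e^1=2.7183. Sum = 23.8038, which rounds to 23.80.

23.80


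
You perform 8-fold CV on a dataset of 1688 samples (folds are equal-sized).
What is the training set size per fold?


Each validation fold has 1688/8 = 211 samples. Training set = 1688 - 211 = 1477.

1477


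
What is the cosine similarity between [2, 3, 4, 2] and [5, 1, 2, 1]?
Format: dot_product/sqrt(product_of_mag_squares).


dot = 23. |a|^2 = 33, |b|^2 = 31. cos = 23/sqrt(1023).

23/sqrt(1023)


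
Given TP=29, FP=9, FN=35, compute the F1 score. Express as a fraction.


Precision = 29/38 = 29/38. Recall = 29/64 = 29/64. F1 = 2*P*R/(P+R) = 29/51.

29/51


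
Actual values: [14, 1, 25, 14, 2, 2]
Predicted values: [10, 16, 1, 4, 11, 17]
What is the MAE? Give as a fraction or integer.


MAE = (1/6) * (|14-10|=4 + |1-16|=15 + |25-1|=24 + |14-4|=10 + |2-11|=9 + |2-17|=15). Sum = 77. MAE = 77/6.

77/6


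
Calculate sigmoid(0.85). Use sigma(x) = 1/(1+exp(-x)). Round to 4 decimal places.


sigma(0.85) = 1/(1+e^(-0.85)) = 1/(1+0.427415) = 1/1.427415 = 0.7006.

0.7006


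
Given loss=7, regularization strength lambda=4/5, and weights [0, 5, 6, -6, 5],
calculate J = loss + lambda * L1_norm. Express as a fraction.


L1 norm = sum(|w|) = 22. J = 7 + 4/5 * 22 = 123/5.

123/5


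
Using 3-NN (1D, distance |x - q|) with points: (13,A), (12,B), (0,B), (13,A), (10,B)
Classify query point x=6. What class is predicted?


Distances: |13-6|=7, |12-6|=6, |0-6|=6, |13-6|=7, |10-6|=4. 3 nearest: (10,B), (12,B), (0,B). Counts: {'B': 3}. Majority class: B.

B


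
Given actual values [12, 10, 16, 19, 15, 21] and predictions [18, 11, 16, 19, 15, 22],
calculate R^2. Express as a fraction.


Mean(y) = 31/2. SS_res = 38. SS_tot = 171/2. R^2 = 1 - 38/(171/2) = 5/9.

5/9


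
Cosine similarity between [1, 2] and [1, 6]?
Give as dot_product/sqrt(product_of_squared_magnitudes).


dot = 13. |a|^2 = 5, |b|^2 = 37. cos = 13/sqrt(185).

13/sqrt(185)


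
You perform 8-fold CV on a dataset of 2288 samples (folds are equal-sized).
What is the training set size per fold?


Each validation fold has 2288/8 = 286 samples. Training set = 2288 - 286 = 2002.

2002


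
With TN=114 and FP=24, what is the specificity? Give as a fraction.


Specificity = TN / (TN + FP) = 114 / 138 = 19/23.

19/23


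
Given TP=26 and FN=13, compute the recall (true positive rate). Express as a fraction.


Recall = TP / (TP + FN) = 26 / 39 = 2/3.

2/3


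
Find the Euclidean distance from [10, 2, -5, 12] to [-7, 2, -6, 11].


d = sqrt(sum of squared differences). (10--7)^2=289, (2-2)^2=0, (-5--6)^2=1, (12-11)^2=1. Sum = 291.

sqrt(291)


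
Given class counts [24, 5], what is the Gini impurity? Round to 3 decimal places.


Total = 29. Proportions: 24/29, 5/29. sum(p_i^2) = 0.7146. Gini = 1 - 0.7146 = 0.2854, which rounds to 0.285.

0.285


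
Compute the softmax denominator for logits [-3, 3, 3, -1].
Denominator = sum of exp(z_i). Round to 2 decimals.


Denom = e^-3=0.0498 + e^3=20.0855 + e^3=20.0855 + e^-1=0.3679. Sum = 40.5887, which rounds to 40.59.

40.59


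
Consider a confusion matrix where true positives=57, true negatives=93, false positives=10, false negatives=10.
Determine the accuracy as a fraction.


Accuracy = (TP + TN) / (TP + TN + FP + FN) = (57 + 93) / 170 = 15/17.

15/17


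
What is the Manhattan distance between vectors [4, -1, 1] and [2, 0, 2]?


d = sum of absolute differences: |4-2|=2 + |-1-0|=1 + |1-2|=1 = 4.

4


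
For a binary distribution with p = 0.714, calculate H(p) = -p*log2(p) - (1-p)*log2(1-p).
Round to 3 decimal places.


H = -0.714*log2(0.714) - 0.286*log2(0.286) = 0.863.

0.863


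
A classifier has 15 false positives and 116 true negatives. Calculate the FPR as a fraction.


FPR = FP / (FP + TN) = 15 / 131 = 15/131.

15/131


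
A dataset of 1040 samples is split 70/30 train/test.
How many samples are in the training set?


Test set = 1040 * 30% = 312. Training set = 1040 - 312 = 728.

728


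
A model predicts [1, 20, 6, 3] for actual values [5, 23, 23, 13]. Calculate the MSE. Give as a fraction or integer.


MSE = (1/4) * ((5-1)^2=16 + (23-20)^2=9 + (23-6)^2=289 + (13-3)^2=100). Sum = 414. MSE = 207/2.

207/2


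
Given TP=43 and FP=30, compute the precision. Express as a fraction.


Precision = TP / (TP + FP) = 43 / 73 = 43/73.

43/73


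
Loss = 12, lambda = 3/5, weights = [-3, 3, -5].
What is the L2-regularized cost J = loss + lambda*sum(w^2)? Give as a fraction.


L2 sq norm = sum(w^2) = 43. J = 12 + 3/5 * 43 = 189/5.

189/5


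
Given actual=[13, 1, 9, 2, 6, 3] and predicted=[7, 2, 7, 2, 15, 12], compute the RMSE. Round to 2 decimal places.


MSE = 33.8333. RMSE = sqrt(33.8333) = 5.82.

5.82


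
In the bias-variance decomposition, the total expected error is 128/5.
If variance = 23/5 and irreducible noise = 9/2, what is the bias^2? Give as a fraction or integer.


Total error = bias^2 + variance + irreducible noise. So bias^2 = 128/5 - 23/5 - 9/2 = 33/2.

33/2


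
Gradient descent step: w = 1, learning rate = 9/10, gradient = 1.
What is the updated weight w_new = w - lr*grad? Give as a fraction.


w_new = 1 - 9/10 * 1 = 1 - 9/10 = 1/10.

1/10


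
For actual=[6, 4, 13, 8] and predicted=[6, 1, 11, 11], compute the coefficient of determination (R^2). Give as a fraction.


Mean(y) = 31/4. SS_res = 22. SS_tot = 179/4. R^2 = 1 - 22/(179/4) = 91/179.

91/179


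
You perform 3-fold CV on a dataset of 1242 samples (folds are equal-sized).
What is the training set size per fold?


Each validation fold has 1242/3 = 414 samples. Training set = 1242 - 414 = 828.

828


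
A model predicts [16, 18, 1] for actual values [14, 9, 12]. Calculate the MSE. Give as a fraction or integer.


MSE = (1/3) * ((14-16)^2=4 + (9-18)^2=81 + (12-1)^2=121). Sum = 206. MSE = 206/3.

206/3


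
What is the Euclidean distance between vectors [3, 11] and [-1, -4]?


d = sqrt(sum of squared differences). (3--1)^2=16, (11--4)^2=225. Sum = 241.

sqrt(241)


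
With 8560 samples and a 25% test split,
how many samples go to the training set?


Test set = 8560 * 25% = 2140. Training set = 8560 - 2140 = 6420.

6420


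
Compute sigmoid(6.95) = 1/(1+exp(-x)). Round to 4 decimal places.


sigma(6.95) = 1/(1+e^(-6.95)) = 1/(1+0.000959) = 1/1.000959 = 0.9990.

0.9990


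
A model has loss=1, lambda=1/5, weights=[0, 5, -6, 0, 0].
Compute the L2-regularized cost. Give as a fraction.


L2 sq norm = sum(w^2) = 61. J = 1 + 1/5 * 61 = 66/5.

66/5


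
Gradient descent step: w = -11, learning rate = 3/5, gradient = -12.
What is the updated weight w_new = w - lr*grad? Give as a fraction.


w_new = -11 - 3/5 * -12 = -11 - -36/5 = -19/5.

-19/5


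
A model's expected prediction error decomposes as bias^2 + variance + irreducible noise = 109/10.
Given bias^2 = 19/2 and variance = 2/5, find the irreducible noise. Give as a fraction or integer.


Total error = bias^2 + variance + irreducible noise. So irreducible noise = 109/10 - 19/2 - 2/5 = 1.

1


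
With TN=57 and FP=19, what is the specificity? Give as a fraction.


Specificity = TN / (TN + FP) = 57 / 76 = 3/4.

3/4


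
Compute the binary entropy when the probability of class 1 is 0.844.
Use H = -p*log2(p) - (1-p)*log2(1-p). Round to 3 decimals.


H = -0.844*log2(0.844) - 0.156*log2(0.156) = 0.625.

0.625


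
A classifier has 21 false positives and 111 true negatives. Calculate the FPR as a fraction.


FPR = FP / (FP + TN) = 21 / 132 = 7/44.

7/44


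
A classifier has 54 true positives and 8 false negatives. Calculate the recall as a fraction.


Recall = TP / (TP + FN) = 54 / 62 = 27/31.

27/31


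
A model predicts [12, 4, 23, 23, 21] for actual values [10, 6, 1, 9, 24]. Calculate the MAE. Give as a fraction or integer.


MAE = (1/5) * (|10-12|=2 + |6-4|=2 + |1-23|=22 + |9-23|=14 + |24-21|=3). Sum = 43. MAE = 43/5.

43/5


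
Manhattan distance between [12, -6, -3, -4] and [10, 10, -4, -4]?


d = sum of absolute differences: |12-10|=2 + |-6-10|=16 + |-3--4|=1 + |-4--4|=0 = 19.

19


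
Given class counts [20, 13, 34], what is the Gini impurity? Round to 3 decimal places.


Total = 67. Proportions: 20/67, 13/67, 34/67. sum(p_i^2) = 0.3843. Gini = 1 - 0.3843 = 0.6157, which rounds to 0.616.

0.616


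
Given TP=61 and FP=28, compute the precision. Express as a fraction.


Precision = TP / (TP + FP) = 61 / 89 = 61/89.

61/89


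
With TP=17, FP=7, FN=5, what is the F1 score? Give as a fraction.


Precision = 17/24 = 17/24. Recall = 17/22 = 17/22. F1 = 2*P*R/(P+R) = 17/23.

17/23


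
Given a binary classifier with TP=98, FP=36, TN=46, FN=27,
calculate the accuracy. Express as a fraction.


Accuracy = (TP + TN) / (TP + TN + FP + FN) = (98 + 46) / 207 = 16/23.

16/23


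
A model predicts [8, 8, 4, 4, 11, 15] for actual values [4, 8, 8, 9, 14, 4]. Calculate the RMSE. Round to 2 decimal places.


MSE = 31.1667. RMSE = sqrt(31.1667) = 5.58.

5.58


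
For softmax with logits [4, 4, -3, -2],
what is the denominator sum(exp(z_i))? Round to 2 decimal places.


Denom = e^4=54.5982 + e^4=54.5982 + e^-3=0.0498 + e^-2=0.1353. Sum = 109.3815, which rounds to 109.38.

109.38


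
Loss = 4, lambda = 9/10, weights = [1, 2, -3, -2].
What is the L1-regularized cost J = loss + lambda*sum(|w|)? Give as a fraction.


L1 norm = sum(|w|) = 8. J = 4 + 9/10 * 8 = 56/5.

56/5


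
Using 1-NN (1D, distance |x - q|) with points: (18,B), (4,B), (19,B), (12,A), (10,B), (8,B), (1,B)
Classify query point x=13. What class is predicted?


Distances: |18-13|=5, |4-13|=9, |19-13|=6, |12-13|=1, |10-13|=3, |8-13|=5, |1-13|=12. 1 nearest: (12,A). Counts: {'A': 1}. Majority class: A.

A


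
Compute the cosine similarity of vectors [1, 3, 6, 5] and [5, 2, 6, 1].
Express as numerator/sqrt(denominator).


dot = 52. |a|^2 = 71, |b|^2 = 66. cos = 52/sqrt(4686).

52/sqrt(4686)


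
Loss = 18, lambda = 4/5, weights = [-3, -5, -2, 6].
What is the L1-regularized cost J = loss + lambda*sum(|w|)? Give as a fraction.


L1 norm = sum(|w|) = 16. J = 18 + 4/5 * 16 = 154/5.

154/5


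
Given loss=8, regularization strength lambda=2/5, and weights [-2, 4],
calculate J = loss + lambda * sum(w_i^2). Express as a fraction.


L2 sq norm = sum(w^2) = 20. J = 8 + 2/5 * 20 = 16.

16


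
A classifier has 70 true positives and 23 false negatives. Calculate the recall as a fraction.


Recall = TP / (TP + FN) = 70 / 93 = 70/93.

70/93


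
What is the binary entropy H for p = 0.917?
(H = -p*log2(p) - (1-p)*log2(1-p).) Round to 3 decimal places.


H = -0.917*log2(0.917) - 0.083*log2(0.083) = 0.413.

0.413


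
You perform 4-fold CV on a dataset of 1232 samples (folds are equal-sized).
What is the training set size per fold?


Each validation fold has 1232/4 = 308 samples. Training set = 1232 - 308 = 924.

924


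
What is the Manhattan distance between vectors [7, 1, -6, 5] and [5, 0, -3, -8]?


d = sum of absolute differences: |7-5|=2 + |1-0|=1 + |-6--3|=3 + |5--8|=13 = 19.

19


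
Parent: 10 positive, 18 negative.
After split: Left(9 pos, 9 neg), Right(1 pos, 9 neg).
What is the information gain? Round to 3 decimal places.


H(parent) = 0.9403. H(left) = 1.0000, H(right) = 0.4690. Weighted = (18/28)*1.0000 + (10/28)*0.4690 = 0.8104. IG = 0.9403 - 0.8104 = 0.1299, which rounds to 0.130.

0.130


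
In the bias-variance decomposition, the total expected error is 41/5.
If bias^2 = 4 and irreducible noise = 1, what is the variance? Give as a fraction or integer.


Total error = bias^2 + variance + irreducible noise. So variance = 41/5 - 4 - 1 = 16/5.

16/5


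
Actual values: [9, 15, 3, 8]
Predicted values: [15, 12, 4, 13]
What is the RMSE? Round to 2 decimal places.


MSE = 17.7500. RMSE = sqrt(17.7500) = 4.21.

4.21


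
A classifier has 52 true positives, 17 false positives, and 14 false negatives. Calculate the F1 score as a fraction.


Precision = 52/69 = 52/69. Recall = 52/66 = 26/33. F1 = 2*P*R/(P+R) = 104/135.

104/135


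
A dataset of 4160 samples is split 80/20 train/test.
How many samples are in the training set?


Test set = 4160 * 20% = 832. Training set = 4160 - 832 = 3328.

3328


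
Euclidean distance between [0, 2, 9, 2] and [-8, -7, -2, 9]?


d = sqrt(sum of squared differences). (0--8)^2=64, (2--7)^2=81, (9--2)^2=121, (2-9)^2=49. Sum = 315.

sqrt(315)


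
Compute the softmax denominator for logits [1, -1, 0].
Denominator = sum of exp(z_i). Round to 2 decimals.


Denom = e^1=2.7183 + e^-1=0.3679 + e^0=1.0000. Sum = 4.0862, which rounds to 4.09.

4.09


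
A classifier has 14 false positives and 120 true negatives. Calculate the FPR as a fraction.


FPR = FP / (FP + TN) = 14 / 134 = 7/67.

7/67


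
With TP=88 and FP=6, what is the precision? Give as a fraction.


Precision = TP / (TP + FP) = 88 / 94 = 44/47.

44/47


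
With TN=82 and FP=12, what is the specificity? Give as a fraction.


Specificity = TN / (TN + FP) = 82 / 94 = 41/47.

41/47


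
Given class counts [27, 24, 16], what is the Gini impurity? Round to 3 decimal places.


Total = 67. Proportions: 27/67, 24/67, 16/67. sum(p_i^2) = 0.3477. Gini = 1 - 0.3477 = 0.6523, which rounds to 0.652.

0.652


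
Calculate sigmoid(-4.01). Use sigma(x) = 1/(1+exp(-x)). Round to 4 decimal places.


sigma(-4.01) = 1/(1+e^(4.01)) = 1/(1+55.146871) = 1/56.146871 = 0.0178.

0.0178


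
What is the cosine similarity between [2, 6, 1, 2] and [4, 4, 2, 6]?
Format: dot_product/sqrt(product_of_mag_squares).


dot = 46. |a|^2 = 45, |b|^2 = 72. cos = 46/sqrt(3240).

46/sqrt(3240)


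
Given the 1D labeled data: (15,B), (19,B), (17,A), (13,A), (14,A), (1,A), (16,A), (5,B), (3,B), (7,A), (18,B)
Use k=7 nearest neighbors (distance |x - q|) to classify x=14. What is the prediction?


Distances: |15-14|=1, |19-14|=5, |17-14|=3, |13-14|=1, |14-14|=0, |1-14|=13, |16-14|=2, |5-14|=9, |3-14|=11, |7-14|=7, |18-14|=4. 7 nearest: (14,A), (13,A), (15,B), (16,A), (17,A), (18,B), (19,B). Counts: {'A': 4, 'B': 3}. Majority class: A.

A


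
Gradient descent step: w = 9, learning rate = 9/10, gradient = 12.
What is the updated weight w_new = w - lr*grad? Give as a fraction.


w_new = 9 - 9/10 * 12 = 9 - 54/5 = -9/5.

-9/5


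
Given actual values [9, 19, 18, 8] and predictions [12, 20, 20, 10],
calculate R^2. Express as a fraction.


Mean(y) = 27/2. SS_res = 18. SS_tot = 101. R^2 = 1 - 18/(101) = 83/101.

83/101


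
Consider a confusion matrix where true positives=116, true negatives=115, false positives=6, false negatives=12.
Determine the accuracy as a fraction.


Accuracy = (TP + TN) / (TP + TN + FP + FN) = (116 + 115) / 249 = 77/83.

77/83


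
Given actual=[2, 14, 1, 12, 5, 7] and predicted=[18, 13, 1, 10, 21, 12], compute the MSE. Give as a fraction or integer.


MSE = (1/6) * ((2-18)^2=256 + (14-13)^2=1 + (1-1)^2=0 + (12-10)^2=4 + (5-21)^2=256 + (7-12)^2=25). Sum = 542. MSE = 271/3.

271/3


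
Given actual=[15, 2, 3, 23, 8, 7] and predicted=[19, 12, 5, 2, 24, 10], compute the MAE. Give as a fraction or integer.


MAE = (1/6) * (|15-19|=4 + |2-12|=10 + |3-5|=2 + |23-2|=21 + |8-24|=16 + |7-10|=3). Sum = 56. MAE = 28/3.

28/3


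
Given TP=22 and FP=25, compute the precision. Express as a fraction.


Precision = TP / (TP + FP) = 22 / 47 = 22/47.

22/47


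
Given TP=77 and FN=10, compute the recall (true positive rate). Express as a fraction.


Recall = TP / (TP + FN) = 77 / 87 = 77/87.

77/87


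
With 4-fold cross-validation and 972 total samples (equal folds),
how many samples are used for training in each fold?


Each validation fold has 972/4 = 243 samples. Training set = 972 - 243 = 729.

729


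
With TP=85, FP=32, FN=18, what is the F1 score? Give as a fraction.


Precision = 85/117 = 85/117. Recall = 85/103 = 85/103. F1 = 2*P*R/(P+R) = 17/22.

17/22


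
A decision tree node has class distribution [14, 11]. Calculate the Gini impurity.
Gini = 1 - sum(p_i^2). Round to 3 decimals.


Total = 25. Proportions: 14/25, 11/25. sum(p_i^2) = 0.5072. Gini = 1 - 0.5072 = 0.4928, which rounds to 0.493.

0.493


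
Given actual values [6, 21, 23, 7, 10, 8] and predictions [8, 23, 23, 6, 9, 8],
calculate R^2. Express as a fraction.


Mean(y) = 25/2. SS_res = 10. SS_tot = 563/2. R^2 = 1 - 10/(563/2) = 543/563.

543/563


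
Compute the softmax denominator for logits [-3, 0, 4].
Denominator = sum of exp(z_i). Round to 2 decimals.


Denom = e^-3=0.0498 + e^0=1.0000 + e^4=54.5982. Sum = 55.6480, which rounds to 55.65.

55.65


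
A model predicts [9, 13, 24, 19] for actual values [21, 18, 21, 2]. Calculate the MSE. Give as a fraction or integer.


MSE = (1/4) * ((21-9)^2=144 + (18-13)^2=25 + (21-24)^2=9 + (2-19)^2=289). Sum = 467. MSE = 467/4.

467/4


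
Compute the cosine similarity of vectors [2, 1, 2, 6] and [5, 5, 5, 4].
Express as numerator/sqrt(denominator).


dot = 49. |a|^2 = 45, |b|^2 = 91. cos = 49/sqrt(4095).

49/sqrt(4095)


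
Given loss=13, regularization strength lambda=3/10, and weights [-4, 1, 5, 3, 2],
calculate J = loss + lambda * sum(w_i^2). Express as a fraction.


L2 sq norm = sum(w^2) = 55. J = 13 + 3/10 * 55 = 59/2.

59/2


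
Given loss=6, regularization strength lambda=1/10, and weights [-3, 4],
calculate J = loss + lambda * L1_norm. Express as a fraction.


L1 norm = sum(|w|) = 7. J = 6 + 1/10 * 7 = 67/10.

67/10


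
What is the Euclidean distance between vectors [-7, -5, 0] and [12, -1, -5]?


d = sqrt(sum of squared differences). (-7-12)^2=361, (-5--1)^2=16, (0--5)^2=25. Sum = 402.

sqrt(402)


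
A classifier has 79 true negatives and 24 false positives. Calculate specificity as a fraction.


Specificity = TN / (TN + FP) = 79 / 103 = 79/103.

79/103


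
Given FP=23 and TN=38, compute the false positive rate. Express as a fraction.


FPR = FP / (FP + TN) = 23 / 61 = 23/61.

23/61


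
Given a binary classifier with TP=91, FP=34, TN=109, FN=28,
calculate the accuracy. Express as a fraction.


Accuracy = (TP + TN) / (TP + TN + FP + FN) = (91 + 109) / 262 = 100/131.

100/131


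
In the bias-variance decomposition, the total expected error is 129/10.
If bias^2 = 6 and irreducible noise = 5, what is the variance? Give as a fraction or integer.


Total error = bias^2 + variance + irreducible noise. So variance = 129/10 - 6 - 5 = 19/10.

19/10


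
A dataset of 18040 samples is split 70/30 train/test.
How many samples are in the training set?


Test set = 18040 * 30% = 5412. Training set = 18040 - 5412 = 12628.

12628


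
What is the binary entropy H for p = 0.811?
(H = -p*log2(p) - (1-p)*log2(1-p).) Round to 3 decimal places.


H = -0.811*log2(0.811) - 0.189*log2(0.189) = 0.699.

0.699


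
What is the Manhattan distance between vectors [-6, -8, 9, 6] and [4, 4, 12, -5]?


d = sum of absolute differences: |-6-4|=10 + |-8-4|=12 + |9-12|=3 + |6--5|=11 = 36.

36


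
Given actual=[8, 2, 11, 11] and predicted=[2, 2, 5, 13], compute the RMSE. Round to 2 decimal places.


MSE = 19.0000. RMSE = sqrt(19.0000) = 4.36.

4.36


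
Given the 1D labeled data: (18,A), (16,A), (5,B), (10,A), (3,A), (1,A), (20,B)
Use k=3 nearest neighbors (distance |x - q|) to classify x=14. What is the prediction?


Distances: |18-14|=4, |16-14|=2, |5-14|=9, |10-14|=4, |3-14|=11, |1-14|=13, |20-14|=6. 3 nearest: (16,A), (18,A), (10,A). Counts: {'A': 3}. Majority class: A.

A


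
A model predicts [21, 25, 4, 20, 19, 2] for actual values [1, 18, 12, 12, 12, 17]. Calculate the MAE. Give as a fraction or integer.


MAE = (1/6) * (|1-21|=20 + |18-25|=7 + |12-4|=8 + |12-20|=8 + |12-19|=7 + |17-2|=15). Sum = 65. MAE = 65/6.

65/6


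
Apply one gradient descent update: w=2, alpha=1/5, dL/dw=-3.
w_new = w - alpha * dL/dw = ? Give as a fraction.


w_new = 2 - 1/5 * -3 = 2 - -3/5 = 13/5.

13/5


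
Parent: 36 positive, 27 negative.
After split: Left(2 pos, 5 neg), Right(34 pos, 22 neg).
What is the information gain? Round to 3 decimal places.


H(parent) = 0.9852. H(left) = 0.8631, H(right) = 0.9666. Weighted = (7/63)*0.8631 + (56/63)*0.9666 = 0.9551. IG = 0.9852 - 0.9551 = 0.0301, which rounds to 0.030.

0.030


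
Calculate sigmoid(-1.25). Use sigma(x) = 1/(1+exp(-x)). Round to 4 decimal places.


sigma(-1.25) = 1/(1+e^(1.25)) = 1/(1+3.490343) = 1/4.490343 = 0.2227.

0.2227


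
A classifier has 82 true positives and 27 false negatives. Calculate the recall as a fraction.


Recall = TP / (TP + FN) = 82 / 109 = 82/109.

82/109


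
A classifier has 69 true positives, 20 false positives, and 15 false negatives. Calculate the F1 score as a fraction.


Precision = 69/89 = 69/89. Recall = 69/84 = 23/28. F1 = 2*P*R/(P+R) = 138/173.

138/173


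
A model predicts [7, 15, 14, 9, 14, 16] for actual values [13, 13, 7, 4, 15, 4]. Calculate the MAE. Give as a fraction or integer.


MAE = (1/6) * (|13-7|=6 + |13-15|=2 + |7-14|=7 + |4-9|=5 + |15-14|=1 + |4-16|=12). Sum = 33. MAE = 11/2.

11/2


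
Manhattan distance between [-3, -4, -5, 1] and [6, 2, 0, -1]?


d = sum of absolute differences: |-3-6|=9 + |-4-2|=6 + |-5-0|=5 + |1--1|=2 = 22.

22


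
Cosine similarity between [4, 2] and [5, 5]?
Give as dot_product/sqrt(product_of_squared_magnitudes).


dot = 30. |a|^2 = 20, |b|^2 = 50. cos = 30/sqrt(1000).

30/sqrt(1000)


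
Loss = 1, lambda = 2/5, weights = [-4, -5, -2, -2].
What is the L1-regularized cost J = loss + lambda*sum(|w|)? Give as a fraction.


L1 norm = sum(|w|) = 13. J = 1 + 2/5 * 13 = 31/5.

31/5


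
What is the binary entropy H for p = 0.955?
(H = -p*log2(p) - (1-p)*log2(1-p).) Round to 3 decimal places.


H = -0.955*log2(0.955) - 0.045*log2(0.045) = 0.265.

0.265


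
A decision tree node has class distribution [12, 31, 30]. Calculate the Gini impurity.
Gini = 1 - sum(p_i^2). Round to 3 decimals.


Total = 73. Proportions: 12/73, 31/73, 30/73. sum(p_i^2) = 0.3762. Gini = 1 - 0.3762 = 0.6238, which rounds to 0.624.

0.624


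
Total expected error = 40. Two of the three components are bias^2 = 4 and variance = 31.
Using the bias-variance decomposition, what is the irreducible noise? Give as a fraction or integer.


Total error = bias^2 + variance + irreducible noise. So irreducible noise = 40 - 4 - 31 = 5.

5


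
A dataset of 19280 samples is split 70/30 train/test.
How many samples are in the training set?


Test set = 19280 * 30% = 5784. Training set = 19280 - 5784 = 13496.

13496


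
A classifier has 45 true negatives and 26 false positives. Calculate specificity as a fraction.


Specificity = TN / (TN + FP) = 45 / 71 = 45/71.

45/71


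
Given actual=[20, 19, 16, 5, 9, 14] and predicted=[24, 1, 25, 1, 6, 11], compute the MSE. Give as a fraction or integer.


MSE = (1/6) * ((20-24)^2=16 + (19-1)^2=324 + (16-25)^2=81 + (5-1)^2=16 + (9-6)^2=9 + (14-11)^2=9). Sum = 455. MSE = 455/6.

455/6


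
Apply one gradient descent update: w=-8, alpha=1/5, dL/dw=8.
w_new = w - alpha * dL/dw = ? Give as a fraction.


w_new = -8 - 1/5 * 8 = -8 - 8/5 = -48/5.

-48/5


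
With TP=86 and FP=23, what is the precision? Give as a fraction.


Precision = TP / (TP + FP) = 86 / 109 = 86/109.

86/109


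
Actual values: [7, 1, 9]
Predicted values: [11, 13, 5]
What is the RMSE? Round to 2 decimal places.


MSE = 58.6667. RMSE = sqrt(58.6667) = 7.66.

7.66


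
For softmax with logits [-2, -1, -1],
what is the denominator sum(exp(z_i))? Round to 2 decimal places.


Denom = e^-2=0.1353 + e^-1=0.3679 + e^-1=0.3679. Sum = 0.8711, which rounds to 0.87.

0.87


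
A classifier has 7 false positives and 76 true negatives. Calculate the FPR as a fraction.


FPR = FP / (FP + TN) = 7 / 83 = 7/83.

7/83


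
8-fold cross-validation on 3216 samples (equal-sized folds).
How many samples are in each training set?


Each validation fold has 3216/8 = 402 samples. Training set = 3216 - 402 = 2814.

2814


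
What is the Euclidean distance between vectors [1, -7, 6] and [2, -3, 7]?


d = sqrt(sum of squared differences). (1-2)^2=1, (-7--3)^2=16, (6-7)^2=1. Sum = 18.

sqrt(18)


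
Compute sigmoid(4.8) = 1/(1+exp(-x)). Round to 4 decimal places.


sigma(4.8) = 1/(1+e^(-4.8)) = 1/(1+0.008230) = 1/1.008230 = 0.9918.

0.9918


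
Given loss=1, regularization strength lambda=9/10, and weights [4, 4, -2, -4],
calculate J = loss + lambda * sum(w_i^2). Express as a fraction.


L2 sq norm = sum(w^2) = 52. J = 1 + 9/10 * 52 = 239/5.

239/5


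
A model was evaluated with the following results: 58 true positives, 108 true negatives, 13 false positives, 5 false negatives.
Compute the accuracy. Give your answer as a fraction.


Accuracy = (TP + TN) / (TP + TN + FP + FN) = (58 + 108) / 184 = 83/92.

83/92


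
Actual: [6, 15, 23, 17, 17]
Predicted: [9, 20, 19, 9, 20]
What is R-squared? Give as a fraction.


Mean(y) = 78/5. SS_res = 123. SS_tot = 756/5. R^2 = 1 - 123/(756/5) = 47/252.

47/252


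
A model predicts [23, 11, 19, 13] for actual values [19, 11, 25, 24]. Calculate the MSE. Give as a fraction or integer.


MSE = (1/4) * ((19-23)^2=16 + (11-11)^2=0 + (25-19)^2=36 + (24-13)^2=121). Sum = 173. MSE = 173/4.

173/4


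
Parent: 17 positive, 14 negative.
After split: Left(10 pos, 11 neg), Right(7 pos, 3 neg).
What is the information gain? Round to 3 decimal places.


H(parent) = 0.9932. H(left) = 0.9984, H(right) = 0.8813. Weighted = (21/31)*0.9984 + (10/31)*0.8813 = 0.9606. IG = 0.9932 - 0.9606 = 0.0326, which rounds to 0.033.

0.033


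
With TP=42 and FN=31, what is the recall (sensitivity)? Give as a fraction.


Recall = TP / (TP + FN) = 42 / 73 = 42/73.

42/73


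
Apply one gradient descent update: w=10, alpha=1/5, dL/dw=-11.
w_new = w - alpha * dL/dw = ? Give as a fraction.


w_new = 10 - 1/5 * -11 = 10 - -11/5 = 61/5.

61/5


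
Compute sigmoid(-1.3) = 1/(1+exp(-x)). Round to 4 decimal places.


sigma(-1.3) = 1/(1+e^(1.3)) = 1/(1+3.669297) = 1/4.669297 = 0.2142.

0.2142


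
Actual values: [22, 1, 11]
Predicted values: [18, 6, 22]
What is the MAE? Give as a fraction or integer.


MAE = (1/3) * (|22-18|=4 + |1-6|=5 + |11-22|=11). Sum = 20. MAE = 20/3.

20/3


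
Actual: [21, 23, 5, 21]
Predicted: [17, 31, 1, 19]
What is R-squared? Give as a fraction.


Mean(y) = 35/2. SS_res = 100. SS_tot = 211. R^2 = 1 - 100/(211) = 111/211.

111/211


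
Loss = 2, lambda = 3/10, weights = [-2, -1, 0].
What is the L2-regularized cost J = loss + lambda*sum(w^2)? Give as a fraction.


L2 sq norm = sum(w^2) = 5. J = 2 + 3/10 * 5 = 7/2.

7/2


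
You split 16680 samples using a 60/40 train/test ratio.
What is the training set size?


Test set = 16680 * 40% = 6672. Training set = 16680 - 6672 = 10008.

10008


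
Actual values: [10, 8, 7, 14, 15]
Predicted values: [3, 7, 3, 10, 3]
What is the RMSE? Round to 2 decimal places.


MSE = 45.2000. RMSE = sqrt(45.2000) = 6.72.

6.72


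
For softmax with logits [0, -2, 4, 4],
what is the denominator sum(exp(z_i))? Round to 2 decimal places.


Denom = e^0=1.0000 + e^-2=0.1353 + e^4=54.5982 + e^4=54.5982. Sum = 110.3317, which rounds to 110.33.

110.33


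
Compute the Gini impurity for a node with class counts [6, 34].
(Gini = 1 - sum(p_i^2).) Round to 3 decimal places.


Total = 40. Proportions: 6/40, 34/40. sum(p_i^2) = 0.7450. Gini = 1 - 0.7450 = 0.2550, which rounds to 0.255.

0.255


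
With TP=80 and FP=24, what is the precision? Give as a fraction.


Precision = TP / (TP + FP) = 80 / 104 = 10/13.

10/13


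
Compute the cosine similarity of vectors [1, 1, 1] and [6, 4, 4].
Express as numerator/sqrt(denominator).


dot = 14. |a|^2 = 3, |b|^2 = 68. cos = 14/sqrt(204).

14/sqrt(204)
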